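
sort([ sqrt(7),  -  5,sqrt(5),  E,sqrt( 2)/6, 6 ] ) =[ -5,sqrt ( 2 ) /6,sqrt ( 5),sqrt( 7), E, 6 ]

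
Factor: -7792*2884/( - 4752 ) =2^2*3^( - 3)*7^1*11^( - 1)*  103^1*487^1 = 1404508/297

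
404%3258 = 404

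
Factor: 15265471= 13^1 *1174267^1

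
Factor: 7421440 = 2^9*5^1 *13^1*223^1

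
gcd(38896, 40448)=16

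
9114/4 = 4557/2 = 2278.50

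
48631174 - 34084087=14547087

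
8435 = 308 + 8127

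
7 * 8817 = 61719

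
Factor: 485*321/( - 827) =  - 155685/827 = - 3^1*5^1*97^1*107^1*  827^( - 1 ) 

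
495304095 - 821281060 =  - 325976965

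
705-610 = 95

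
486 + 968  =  1454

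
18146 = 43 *422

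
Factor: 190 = 2^1 * 5^1 * 19^1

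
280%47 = 45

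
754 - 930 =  - 176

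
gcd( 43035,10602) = 57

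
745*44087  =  32844815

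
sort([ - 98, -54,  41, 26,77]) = [ - 98, - 54, 26, 41,77] 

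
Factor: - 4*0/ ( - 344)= 0^1 = 0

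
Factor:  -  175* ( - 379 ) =5^2*7^1 *379^1 = 66325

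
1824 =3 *608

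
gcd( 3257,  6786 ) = 1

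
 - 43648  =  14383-58031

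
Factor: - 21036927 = -3^1*23^1*304883^1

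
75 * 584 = 43800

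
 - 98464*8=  - 787712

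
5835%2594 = 647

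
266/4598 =7/121 = 0.06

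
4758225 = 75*63443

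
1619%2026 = 1619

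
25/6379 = 25/6379 = 0.00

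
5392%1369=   1285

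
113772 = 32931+80841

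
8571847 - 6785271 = 1786576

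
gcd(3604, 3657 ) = 53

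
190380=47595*4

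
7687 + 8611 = 16298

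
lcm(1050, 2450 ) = 7350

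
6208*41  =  254528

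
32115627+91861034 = 123976661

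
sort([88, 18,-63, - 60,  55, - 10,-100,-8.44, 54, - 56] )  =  [- 100,  -  63, - 60, - 56, - 10, - 8.44, 18, 54 , 55,88 ]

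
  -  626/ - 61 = 10 + 16/61 = 10.26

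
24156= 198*122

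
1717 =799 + 918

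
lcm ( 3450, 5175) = 10350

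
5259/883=5259/883 = 5.96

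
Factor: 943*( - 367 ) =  - 23^1 * 41^1*367^1= - 346081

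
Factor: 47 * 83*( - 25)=-5^2*47^1*83^1=- 97525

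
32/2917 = 32/2917 = 0.01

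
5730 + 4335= 10065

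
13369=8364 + 5005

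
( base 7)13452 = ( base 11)2830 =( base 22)7cb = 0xe4f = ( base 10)3663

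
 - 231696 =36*( - 6436)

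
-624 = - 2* 312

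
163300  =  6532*25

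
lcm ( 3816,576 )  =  30528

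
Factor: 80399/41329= 11^1*37^( - 1) * 1117^(-1 )*7309^1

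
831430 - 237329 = 594101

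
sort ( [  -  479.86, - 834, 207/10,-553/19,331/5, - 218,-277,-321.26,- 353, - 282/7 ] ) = [- 834, - 479.86, - 353, -321.26,-277,-218, -282/7, - 553/19 , 207/10, 331/5 ]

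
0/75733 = 0 = 0.00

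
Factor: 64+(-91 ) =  - 27  =  - 3^3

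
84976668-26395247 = 58581421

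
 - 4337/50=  - 87  +  13/50 = - 86.74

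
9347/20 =467 + 7/20 = 467.35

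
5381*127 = 683387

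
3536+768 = 4304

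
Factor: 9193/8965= 5^ (-1) * 11^(  -  1 )*29^1*163^( - 1 )*317^1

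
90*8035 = 723150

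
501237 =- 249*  (-2013)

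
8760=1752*5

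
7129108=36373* 196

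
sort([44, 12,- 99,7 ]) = [ - 99,7,12, 44 ]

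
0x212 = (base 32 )gi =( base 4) 20102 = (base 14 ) 29C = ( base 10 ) 530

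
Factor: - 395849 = -395849^1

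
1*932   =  932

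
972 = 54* 18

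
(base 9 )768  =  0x275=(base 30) KT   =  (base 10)629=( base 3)212022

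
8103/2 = 8103/2 = 4051.50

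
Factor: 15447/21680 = 2^ ( - 4)*3^1* 5^(-1 )*19^1 = 57/80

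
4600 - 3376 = 1224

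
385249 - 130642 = 254607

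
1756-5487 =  - 3731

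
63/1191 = 21/397= 0.05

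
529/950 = 529/950   =  0.56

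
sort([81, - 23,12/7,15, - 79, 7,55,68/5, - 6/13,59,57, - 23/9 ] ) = [-79, - 23, - 23/9, - 6/13,12/7,7,68/5,15,55,57,59,81 ]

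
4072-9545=-5473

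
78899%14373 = 7034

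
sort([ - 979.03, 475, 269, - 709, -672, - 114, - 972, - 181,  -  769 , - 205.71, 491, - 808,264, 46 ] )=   [ - 979.03, - 972, - 808, - 769, - 709, - 672, - 205.71,  -  181, - 114,46,264, 269,475, 491]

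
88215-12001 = 76214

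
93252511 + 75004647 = 168257158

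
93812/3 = 93812/3 = 31270.67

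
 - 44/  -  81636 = 11/20409 = 0.00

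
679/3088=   679/3088= 0.22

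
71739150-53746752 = 17992398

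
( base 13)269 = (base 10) 425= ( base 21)K5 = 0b110101001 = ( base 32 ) D9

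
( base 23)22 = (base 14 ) 36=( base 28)1K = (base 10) 48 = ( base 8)60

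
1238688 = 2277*544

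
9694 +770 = 10464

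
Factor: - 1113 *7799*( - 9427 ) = 3^1*7^1*11^2*53^1*709^1*  857^1=81829065549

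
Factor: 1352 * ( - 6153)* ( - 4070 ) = 2^4*3^1*5^1*7^1*  11^1*13^2* 37^1*293^1 =33857743920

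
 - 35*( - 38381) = 1343335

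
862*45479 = 39202898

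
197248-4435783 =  - 4238535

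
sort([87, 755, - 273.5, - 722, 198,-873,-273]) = [ - 873, - 722, - 273.5,  -  273 , 87,198,755]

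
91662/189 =484 + 62/63 = 484.98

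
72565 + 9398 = 81963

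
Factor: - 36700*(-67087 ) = 2462092900 =2^2 * 5^2*73^1 * 367^1* 919^1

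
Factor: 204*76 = 2^4 * 3^1*17^1 * 19^1   =  15504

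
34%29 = 5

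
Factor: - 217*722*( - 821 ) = 128629354 = 2^1*7^1 * 19^2* 31^1*821^1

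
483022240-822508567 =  - 339486327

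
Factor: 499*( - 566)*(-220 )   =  2^3*5^1*11^1*283^1*499^1 = 62135480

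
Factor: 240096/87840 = 3^( - 1 )  *5^( - 1)*41^1 = 41/15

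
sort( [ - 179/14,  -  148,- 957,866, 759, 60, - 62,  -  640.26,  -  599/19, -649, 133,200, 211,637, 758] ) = [ - 957, - 649 ,-640.26,-148, - 62 , - 599/19, - 179/14,  60, 133, 200 , 211 , 637,758, 759, 866]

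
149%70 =9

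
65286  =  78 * 837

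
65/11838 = 65/11838  =  0.01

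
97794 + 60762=158556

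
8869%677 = 68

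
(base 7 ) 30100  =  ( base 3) 100221121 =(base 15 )2237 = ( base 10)7252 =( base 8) 16124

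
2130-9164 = - 7034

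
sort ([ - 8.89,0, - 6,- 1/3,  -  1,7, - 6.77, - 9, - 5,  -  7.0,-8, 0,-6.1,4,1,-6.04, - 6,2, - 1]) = [ - 9, - 8.89, - 8, - 7.0, - 6.77, - 6.1, - 6.04, - 6, - 6, - 5, - 1, - 1,  -  1/3,0, 0, 1, 2, 4, 7] 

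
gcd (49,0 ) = 49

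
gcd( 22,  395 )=1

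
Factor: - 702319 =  - 43^1*16333^1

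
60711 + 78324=139035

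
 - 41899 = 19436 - 61335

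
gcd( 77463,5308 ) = 1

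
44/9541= 44/9541 = 0.00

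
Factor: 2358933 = 3^1*786311^1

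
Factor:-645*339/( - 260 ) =43731/52 = 2^(-2)* 3^2*13^( - 1)*43^1 * 113^1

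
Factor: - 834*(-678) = 2^2*3^2*113^1*139^1 = 565452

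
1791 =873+918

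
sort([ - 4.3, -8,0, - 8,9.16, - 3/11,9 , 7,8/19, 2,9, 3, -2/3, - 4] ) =[ - 8, - 8, - 4.3  , - 4,-2/3, - 3/11, 0,8/19, 2, 3,7,9, 9,9.16 ] 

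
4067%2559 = 1508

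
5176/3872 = 1+163/484  =  1.34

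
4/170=2/85 = 0.02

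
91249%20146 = 10665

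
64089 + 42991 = 107080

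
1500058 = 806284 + 693774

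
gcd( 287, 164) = 41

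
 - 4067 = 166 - 4233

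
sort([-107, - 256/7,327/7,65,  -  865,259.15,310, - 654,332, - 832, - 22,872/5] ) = [ - 865, - 832,-654,-107, - 256/7, - 22,327/7, 65,872/5, 259.15, 310,332 ] 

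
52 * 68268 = 3549936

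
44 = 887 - 843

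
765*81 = 61965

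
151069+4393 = 155462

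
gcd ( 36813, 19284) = 3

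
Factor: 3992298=2^1*3^1*317^1*2099^1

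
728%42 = 14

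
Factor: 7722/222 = 3^2*  11^1*13^1*37^( - 1 ) = 1287/37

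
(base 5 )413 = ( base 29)3l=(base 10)108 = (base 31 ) 3F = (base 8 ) 154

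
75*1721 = 129075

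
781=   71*11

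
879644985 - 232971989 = 646672996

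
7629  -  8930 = -1301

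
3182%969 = 275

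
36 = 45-9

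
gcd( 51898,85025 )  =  1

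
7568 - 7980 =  - 412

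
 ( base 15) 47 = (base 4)1003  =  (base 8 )103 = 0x43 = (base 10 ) 67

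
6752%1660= 112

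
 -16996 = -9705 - 7291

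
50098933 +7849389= 57948322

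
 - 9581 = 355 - 9936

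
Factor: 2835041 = 11^1* 257731^1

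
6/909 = 2/303 = 0.01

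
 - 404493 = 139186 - 543679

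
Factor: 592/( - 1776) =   -  1/3= - 3^(-1)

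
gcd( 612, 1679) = 1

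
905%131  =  119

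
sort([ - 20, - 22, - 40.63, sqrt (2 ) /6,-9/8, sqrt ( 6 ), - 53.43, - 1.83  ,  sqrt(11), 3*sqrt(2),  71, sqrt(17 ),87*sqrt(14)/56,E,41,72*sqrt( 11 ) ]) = [ - 53.43 , - 40.63, - 22, - 20,-1.83, - 9/8, sqrt(2) /6,sqrt( 6),E, sqrt(11), sqrt(17 ),3*sqrt(2),87 * sqrt(14)/56,41, 71,72* sqrt(11 )]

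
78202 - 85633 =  - 7431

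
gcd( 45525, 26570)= 5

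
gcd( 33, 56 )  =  1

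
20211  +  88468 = 108679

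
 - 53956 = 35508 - 89464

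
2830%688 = 78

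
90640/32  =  5665/2 = 2832.50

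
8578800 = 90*95320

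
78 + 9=87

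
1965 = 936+1029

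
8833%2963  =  2907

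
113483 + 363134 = 476617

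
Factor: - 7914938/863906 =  - 3957469/431953 = - 17^( - 1)*71^1 * 139^1  *401^1 * 25409^( - 1 )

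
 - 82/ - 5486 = 41/2743 = 0.01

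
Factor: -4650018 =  - 2^1*3^1*211^1 *3673^1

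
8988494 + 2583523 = 11572017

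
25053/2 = 12526 + 1/2 = 12526.50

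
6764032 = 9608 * 704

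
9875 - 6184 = 3691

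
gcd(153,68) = 17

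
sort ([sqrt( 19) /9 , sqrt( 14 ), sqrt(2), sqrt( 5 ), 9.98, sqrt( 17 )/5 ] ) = [sqrt(19)/9, sqrt(17)/5,sqrt( 2 ), sqrt( 5), sqrt(14), 9.98]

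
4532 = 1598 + 2934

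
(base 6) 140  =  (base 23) 2E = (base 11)55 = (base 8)74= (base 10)60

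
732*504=368928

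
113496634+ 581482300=694978934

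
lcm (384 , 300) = 9600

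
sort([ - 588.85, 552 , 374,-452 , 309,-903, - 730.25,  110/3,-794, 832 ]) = [ - 903, - 794, - 730.25 , - 588.85 ,-452,110/3, 309,  374,552,  832]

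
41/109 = 41/109=0.38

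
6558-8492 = -1934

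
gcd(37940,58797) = 1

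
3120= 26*120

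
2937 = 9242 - 6305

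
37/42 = 37/42 = 0.88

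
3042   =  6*507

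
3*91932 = 275796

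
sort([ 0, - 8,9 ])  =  [ - 8, 0,9] 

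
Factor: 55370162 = 2^1*27685081^1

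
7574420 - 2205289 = 5369131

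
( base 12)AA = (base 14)94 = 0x82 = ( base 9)154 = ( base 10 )130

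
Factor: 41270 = 2^1*5^1*4127^1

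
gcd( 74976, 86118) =6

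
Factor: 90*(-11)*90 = -89100 = - 2^2*3^4*5^2*11^1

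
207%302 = 207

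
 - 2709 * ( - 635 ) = 1720215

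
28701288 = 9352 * 3069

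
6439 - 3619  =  2820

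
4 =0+4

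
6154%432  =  106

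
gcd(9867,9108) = 759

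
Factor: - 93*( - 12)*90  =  100440 = 2^3 * 3^4 * 5^1*31^1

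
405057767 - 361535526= 43522241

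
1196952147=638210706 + 558741441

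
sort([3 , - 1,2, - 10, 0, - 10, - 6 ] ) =[-10, - 10, - 6,  -  1, 0,2, 3] 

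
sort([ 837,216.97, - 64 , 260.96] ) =[ - 64,216.97,260.96,837]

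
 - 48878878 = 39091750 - 87970628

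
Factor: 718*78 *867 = 48555468 = 2^2 * 3^2*13^1 * 17^2*359^1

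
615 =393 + 222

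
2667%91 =28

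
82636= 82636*1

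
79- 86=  - 7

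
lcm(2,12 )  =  12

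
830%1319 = 830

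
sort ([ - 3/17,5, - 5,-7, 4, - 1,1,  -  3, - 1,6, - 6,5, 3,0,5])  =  [ - 7, - 6, - 5 , - 3, - 1, - 1, - 3/17,0,1, 3 , 4 , 5, 5, 5 , 6]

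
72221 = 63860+8361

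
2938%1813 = 1125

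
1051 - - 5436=6487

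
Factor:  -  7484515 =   -  5^1*47^1*31849^1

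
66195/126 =7355/14 =525.36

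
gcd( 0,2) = 2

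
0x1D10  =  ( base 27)a5f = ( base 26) b04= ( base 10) 7440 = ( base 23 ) e1b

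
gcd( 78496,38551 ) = 1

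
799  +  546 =1345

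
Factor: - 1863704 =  - 2^3 * 232963^1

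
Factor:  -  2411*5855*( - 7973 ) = 5^1*7^1 * 17^1*67^1*1171^1*2411^1 = 112550097065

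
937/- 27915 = - 1+26978/27915 = - 0.03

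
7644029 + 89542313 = 97186342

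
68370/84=11395/14 = 813.93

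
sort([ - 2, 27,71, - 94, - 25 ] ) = [-94, - 25,-2,  27, 71 ] 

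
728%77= 35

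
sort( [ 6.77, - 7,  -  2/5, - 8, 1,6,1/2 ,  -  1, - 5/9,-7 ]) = [ - 8, - 7 , - 7, - 1, - 5/9, - 2/5,  1/2,1,6,6.77]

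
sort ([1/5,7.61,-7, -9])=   [-9, - 7, 1/5,7.61 ]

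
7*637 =4459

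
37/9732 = 37/9732 = 0.00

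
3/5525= 3/5525 = 0.00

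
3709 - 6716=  - 3007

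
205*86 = 17630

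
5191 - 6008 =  - 817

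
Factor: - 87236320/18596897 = - 1051040/224059 = - 2^5*5^1*11^( - 1)*6569^1*20369^( - 1)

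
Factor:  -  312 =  - 2^3*3^1*13^1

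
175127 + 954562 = 1129689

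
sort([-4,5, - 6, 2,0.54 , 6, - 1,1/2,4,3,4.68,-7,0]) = [ - 7, - 6,-4 , - 1,0,  1/2 , 0.54,2,3, 4,  4.68,5,6] 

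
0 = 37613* 0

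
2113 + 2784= 4897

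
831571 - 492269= 339302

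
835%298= 239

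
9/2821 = 9/2821= 0.00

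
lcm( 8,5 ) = 40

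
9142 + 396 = 9538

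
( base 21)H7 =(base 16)16c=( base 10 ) 364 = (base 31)bn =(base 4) 11230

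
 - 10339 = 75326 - 85665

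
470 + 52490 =52960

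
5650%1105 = 125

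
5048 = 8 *631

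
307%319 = 307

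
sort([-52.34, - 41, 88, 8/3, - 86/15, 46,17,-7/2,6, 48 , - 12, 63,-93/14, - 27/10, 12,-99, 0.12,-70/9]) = [ - 99,-52.34, - 41, - 12, - 70/9,  -  93/14, - 86/15, - 7/2, - 27/10, 0.12,8/3 , 6, 12,  17, 46, 48 , 63, 88]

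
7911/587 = 7911/587  =  13.48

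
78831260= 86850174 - 8018914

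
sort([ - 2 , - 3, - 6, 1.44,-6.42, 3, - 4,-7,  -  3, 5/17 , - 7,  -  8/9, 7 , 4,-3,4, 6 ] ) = [ - 7,- 7,  -  6.42, - 6,  -  4,  -  3,-3, - 3, - 2, - 8/9, 5/17,1.44,3, 4, 4,  6 , 7 ] 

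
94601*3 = 283803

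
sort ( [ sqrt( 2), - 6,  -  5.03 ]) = [ - 6,-5.03, sqrt ( 2)]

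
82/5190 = 41/2595 = 0.02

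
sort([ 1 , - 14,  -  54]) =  [  -  54, - 14, 1]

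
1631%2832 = 1631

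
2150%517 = 82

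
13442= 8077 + 5365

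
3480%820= 200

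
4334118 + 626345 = 4960463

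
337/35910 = 337/35910 = 0.01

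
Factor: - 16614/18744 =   -  2^(  -  2)*3^1*11^( - 1)*13^1 = - 39/44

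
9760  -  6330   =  3430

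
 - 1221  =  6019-7240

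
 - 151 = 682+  - 833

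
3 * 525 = 1575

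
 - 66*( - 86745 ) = 5725170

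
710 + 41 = 751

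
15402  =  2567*6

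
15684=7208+8476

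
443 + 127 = 570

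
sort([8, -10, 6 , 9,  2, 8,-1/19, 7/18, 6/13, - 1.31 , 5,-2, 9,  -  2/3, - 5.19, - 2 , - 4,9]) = [  -  10,-5.19, - 4,-2, - 2,-1.31, - 2/3, - 1/19, 7/18, 6/13 , 2, 5 , 6, 8, 8,9,  9, 9]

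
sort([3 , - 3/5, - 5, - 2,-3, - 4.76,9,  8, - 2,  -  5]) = [ - 5,- 5, - 4.76, - 3,-2,  -  2, - 3/5,3,  8, 9] 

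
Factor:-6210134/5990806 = -3105067/2995403 = -7^1*17^1*97^1*157^( - 1 )*269^1*19079^ ( - 1 )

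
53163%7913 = 5685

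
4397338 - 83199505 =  - 78802167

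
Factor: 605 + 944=1549 =1549^1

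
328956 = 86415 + 242541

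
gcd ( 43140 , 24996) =12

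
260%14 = 8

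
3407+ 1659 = 5066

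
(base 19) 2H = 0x37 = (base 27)21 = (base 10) 55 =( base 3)2001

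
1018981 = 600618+418363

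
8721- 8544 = 177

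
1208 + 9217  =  10425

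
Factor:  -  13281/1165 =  - 3^1*5^(-1 )*19^1 = - 57/5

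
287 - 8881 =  - 8594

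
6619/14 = 472  +  11/14 = 472.79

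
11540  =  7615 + 3925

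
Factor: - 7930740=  - 2^2*3^1*5^1*131^1*1009^1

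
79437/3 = 26479 = 26479.00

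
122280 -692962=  - 570682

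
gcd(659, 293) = 1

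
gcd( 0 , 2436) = 2436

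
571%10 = 1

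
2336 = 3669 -1333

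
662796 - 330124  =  332672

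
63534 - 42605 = 20929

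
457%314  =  143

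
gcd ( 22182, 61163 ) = 1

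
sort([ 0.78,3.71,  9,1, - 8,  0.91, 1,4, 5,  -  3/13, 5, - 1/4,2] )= [ - 8,  -  1/4,  -  3/13,0.78,0.91, 1, 1, 2,3.71,4,5,5, 9]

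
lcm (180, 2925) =11700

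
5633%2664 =305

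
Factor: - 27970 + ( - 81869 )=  - 3^1  *  19^1*41^1 * 47^1 =- 109839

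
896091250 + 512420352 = 1408511602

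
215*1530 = 328950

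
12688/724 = 3172/181=17.52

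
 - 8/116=-2/29 = -0.07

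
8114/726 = 4057/363  =  11.18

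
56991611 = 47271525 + 9720086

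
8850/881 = 10+40/881 = 10.05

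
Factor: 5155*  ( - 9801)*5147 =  - 260047825785 = - 3^4*5^1*11^2 * 1031^1*5147^1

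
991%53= 37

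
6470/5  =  1294 = 1294.00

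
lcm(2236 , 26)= 2236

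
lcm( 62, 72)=2232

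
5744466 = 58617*98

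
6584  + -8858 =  - 2274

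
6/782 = 3/391 = 0.01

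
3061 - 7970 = -4909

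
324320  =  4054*80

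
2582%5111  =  2582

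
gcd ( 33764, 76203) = 1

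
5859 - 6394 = -535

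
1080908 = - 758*( - 1426)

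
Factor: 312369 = 3^1* 104123^1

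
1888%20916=1888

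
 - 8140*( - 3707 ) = 30174980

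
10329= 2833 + 7496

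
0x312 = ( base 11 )655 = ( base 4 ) 30102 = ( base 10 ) 786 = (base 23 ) 1b4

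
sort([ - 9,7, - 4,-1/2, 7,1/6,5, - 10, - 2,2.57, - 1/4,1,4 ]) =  [ - 10, - 9, - 4,- 2, - 1/2, - 1/4,1/6,1  ,  2.57,4,5,7,  7]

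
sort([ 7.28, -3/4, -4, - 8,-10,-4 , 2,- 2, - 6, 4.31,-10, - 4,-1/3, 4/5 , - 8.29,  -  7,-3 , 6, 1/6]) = [-10, - 10,  -  8.29,-8 , - 7 , -6, - 4, - 4,-4, - 3,  -  2, - 3/4,- 1/3 , 1/6,4/5,2, 4.31,6,  7.28] 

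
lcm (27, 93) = 837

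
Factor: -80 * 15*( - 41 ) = 2^4*3^1*5^2*41^1 = 49200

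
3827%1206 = 209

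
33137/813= 33137/813 = 40.76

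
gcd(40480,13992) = 88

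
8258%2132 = 1862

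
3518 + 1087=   4605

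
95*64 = 6080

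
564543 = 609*927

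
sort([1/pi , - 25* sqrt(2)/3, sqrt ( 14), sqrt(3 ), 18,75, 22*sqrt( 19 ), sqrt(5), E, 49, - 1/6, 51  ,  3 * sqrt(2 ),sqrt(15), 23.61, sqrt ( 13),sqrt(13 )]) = [ - 25*sqrt ( 2)/3, - 1/6, 1/pi,  sqrt( 3),sqrt(5 ), E, sqrt(13),  sqrt(13) , sqrt( 14 ), sqrt(15),3*sqrt(2 ), 18, 23.61, 49, 51 , 75, 22*sqrt( 19) ] 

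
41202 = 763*54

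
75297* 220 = 16565340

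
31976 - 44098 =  - 12122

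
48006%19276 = 9454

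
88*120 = 10560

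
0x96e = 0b100101101110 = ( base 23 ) 4CM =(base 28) 326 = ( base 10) 2414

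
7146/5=1429+1/5 =1429.20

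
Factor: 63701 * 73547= 4685017447 = 11^1 *5791^1*73547^1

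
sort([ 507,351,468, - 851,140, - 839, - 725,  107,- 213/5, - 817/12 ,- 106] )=[-851,-839, - 725,  -  106,-817/12,  -  213/5,107, 140,351, 468,507] 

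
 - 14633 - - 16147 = 1514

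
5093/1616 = 3 + 245/1616 = 3.15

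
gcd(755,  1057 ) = 151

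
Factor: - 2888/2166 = -2^2 * 3^( - 1 ) = - 4/3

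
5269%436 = 37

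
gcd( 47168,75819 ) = 1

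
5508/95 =57 + 93/95   =  57.98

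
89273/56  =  89273/56  =  1594.16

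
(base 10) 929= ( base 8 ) 1641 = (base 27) 17b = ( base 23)1h9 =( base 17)33B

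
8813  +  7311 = 16124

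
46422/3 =15474  =  15474.00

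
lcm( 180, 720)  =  720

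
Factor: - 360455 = - 5^1*72091^1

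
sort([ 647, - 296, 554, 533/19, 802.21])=[  -  296 , 533/19, 554, 647, 802.21]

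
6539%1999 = 542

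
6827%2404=2019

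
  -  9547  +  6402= - 3145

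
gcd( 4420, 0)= 4420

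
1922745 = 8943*215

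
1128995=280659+848336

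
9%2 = 1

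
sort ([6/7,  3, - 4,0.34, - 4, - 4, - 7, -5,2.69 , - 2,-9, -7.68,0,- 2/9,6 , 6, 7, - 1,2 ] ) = [ - 9, - 7.68,-7, - 5,-4,-4,-4,  -  2,-1,-2/9,0,0.34, 6/7,2,2.69 , 3, 6,6,7 ]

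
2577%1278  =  21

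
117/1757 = 117/1757 = 0.07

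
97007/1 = 97007 = 97007.00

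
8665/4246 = 8665/4246=2.04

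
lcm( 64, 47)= 3008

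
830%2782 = 830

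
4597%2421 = 2176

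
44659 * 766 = 34208794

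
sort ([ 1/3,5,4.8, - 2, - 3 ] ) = [ - 3, - 2,1/3, 4.8, 5]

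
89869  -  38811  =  51058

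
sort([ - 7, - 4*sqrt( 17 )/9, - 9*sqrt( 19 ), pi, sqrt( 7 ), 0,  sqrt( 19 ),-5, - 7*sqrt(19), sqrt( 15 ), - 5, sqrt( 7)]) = [ - 9*sqrt( 19), - 7*sqrt ( 19 ), - 7, - 5, -5 , - 4*  sqrt( 17 )/9, 0, sqrt( 7 ) , sqrt( 7 ), pi , sqrt( 15 ),sqrt( 19 ) ] 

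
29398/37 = 794+ 20/37  =  794.54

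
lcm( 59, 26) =1534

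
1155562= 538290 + 617272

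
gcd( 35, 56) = 7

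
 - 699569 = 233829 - 933398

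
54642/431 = 54642/431= 126.78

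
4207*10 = 42070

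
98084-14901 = 83183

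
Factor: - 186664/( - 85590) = 2^2*3^(-3 )*5^(-1) * 317^ ( - 1)*23333^1 = 93332/42795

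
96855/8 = 96855/8 = 12106.88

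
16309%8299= 8010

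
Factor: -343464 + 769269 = 425805  =  3^1*5^1*28387^1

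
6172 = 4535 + 1637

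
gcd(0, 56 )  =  56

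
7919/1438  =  7919/1438 =5.51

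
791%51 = 26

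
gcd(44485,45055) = 5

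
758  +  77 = 835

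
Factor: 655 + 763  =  2^1*709^1 = 1418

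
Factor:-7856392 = -2^3*31^1*79^1*401^1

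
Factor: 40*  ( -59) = -2360 = -  2^3*5^1*59^1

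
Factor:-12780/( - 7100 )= 9/5 = 3^2*5^(-1)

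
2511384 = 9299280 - 6787896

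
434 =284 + 150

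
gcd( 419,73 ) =1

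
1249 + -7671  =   -6422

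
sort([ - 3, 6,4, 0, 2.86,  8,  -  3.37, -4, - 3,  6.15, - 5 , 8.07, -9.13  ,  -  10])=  [ - 10,-9.13,- 5 ,  -  4, -3.37, - 3, - 3,0, 2.86, 4 , 6 , 6.15 , 8 , 8.07] 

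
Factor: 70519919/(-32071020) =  - 2^(-2 ) *3^(  -  1) * 5^( - 1) * 41^( - 1 ) * 3779^1*  13037^( - 1 )*18661^1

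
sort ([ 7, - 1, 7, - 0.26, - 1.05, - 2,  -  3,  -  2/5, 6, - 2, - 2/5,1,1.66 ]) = [ - 3, - 2, - 2, - 1.05, - 1,-2/5, - 2/5, - 0.26,1, 1.66, 6, 7,7 ] 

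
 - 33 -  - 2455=2422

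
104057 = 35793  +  68264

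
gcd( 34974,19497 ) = 201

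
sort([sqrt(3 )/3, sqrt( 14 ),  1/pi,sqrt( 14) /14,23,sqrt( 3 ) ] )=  [sqrt ( 14) /14,1/pi, sqrt(3 )/3,sqrt(3),sqrt(14 ),23] 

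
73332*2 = 146664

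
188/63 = 2 + 62/63 = 2.98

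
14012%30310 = 14012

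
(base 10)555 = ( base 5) 4210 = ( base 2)1000101011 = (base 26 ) L9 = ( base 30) IF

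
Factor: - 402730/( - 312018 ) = 515/399  =  3^( - 1)*5^1*7^ ( - 1)*19^( - 1 )*103^1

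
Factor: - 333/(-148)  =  9/4  =  2^( - 2)*3^2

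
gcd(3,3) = 3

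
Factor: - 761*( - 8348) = 6352828 = 2^2*761^1 * 2087^1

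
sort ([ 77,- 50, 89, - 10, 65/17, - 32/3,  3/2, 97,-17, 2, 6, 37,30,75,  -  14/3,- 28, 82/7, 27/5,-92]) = [-92, - 50 , - 28, - 17, - 32/3, - 10,-14/3,3/2, 2,  65/17 , 27/5, 6, 82/7, 30, 37, 75, 77, 89,97]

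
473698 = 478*991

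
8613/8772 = 2871/2924 = 0.98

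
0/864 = 0 = 0.00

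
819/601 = 819/601 = 1.36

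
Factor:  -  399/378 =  - 19/18 = -2^( - 1)*3^( - 2)*19^1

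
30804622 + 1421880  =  32226502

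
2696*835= 2251160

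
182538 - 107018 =75520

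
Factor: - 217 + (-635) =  - 852 =- 2^2 *3^1*71^1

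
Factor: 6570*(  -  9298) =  - 61087860 = - 2^2 * 3^2*5^1 * 73^1*4649^1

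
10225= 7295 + 2930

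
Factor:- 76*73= - 5548 = -2^2*19^1*73^1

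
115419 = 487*237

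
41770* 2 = 83540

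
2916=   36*81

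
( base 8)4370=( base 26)3a8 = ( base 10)2296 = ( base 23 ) 47j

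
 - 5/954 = - 1 + 949/954 = - 0.01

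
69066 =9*7674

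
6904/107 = 64 + 56/107=64.52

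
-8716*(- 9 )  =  78444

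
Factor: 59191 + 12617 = 71808=2^7*3^1*11^1*17^1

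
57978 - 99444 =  - 41466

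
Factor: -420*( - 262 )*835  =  91883400 = 2^3*3^1*5^2*7^1 *131^1*167^1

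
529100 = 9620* 55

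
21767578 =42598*511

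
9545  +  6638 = 16183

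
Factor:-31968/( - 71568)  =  222/497=2^1 *3^1* 7^( - 1 )* 37^1*71^( - 1)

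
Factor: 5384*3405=2^3 * 3^1 * 5^1*227^1*673^1 =18332520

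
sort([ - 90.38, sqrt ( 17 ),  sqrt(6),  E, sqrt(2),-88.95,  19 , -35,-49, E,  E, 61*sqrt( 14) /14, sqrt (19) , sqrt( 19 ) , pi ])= [ - 90.38, - 88.95,- 49, -35,sqrt( 2 ), sqrt( 6), E, E, E,pi, sqrt( 17),sqrt( 19),  sqrt(19), 61* sqrt (14 )/14, 19 ]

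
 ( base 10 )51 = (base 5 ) 201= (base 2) 110011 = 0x33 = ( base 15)36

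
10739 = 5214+5525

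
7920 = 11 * 720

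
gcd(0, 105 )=105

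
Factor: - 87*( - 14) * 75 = 2^1*3^2*5^2*7^1* 29^1 = 91350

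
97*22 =2134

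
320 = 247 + 73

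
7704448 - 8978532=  -1274084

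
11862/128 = 92 + 43/64 = 92.67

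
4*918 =3672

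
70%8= 6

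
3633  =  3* 1211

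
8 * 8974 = 71792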